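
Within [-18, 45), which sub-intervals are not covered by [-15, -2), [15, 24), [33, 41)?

After merging, the occupied span is [-15, -2), [15, 24), [33, 41).
Gaps within [-18, 45): [-18, -15), [-2, 15), [24, 33), [41, 45).

[-18, -15) ∪ [-2, 15) ∪ [24, 33) ∪ [41, 45)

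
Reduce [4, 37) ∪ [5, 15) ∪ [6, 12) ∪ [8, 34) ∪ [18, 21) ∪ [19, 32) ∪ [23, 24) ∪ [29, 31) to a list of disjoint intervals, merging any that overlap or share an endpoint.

[5, 15) overlaps/touches [4, 37) → extend to [4, 37).
[6, 12) overlaps/touches [4, 37) → extend to [4, 37).
[8, 34) overlaps/touches [4, 37) → extend to [4, 37).
[18, 21) overlaps/touches [4, 37) → extend to [4, 37).
[19, 32) overlaps/touches [4, 37) → extend to [4, 37).
[23, 24) overlaps/touches [4, 37) → extend to [4, 37).
[29, 31) overlaps/touches [4, 37) → extend to [4, 37).

[4, 37)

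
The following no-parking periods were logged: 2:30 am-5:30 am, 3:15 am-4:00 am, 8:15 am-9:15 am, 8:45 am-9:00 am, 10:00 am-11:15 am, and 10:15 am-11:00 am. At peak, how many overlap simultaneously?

Walk the sorted start/end points keeping a running depth.
The depth first hits 2 at 3:15 am.

2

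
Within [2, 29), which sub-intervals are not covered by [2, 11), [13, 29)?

Covered (merged): [2, 11), [13, 29).
Complement within [2, 29): [11, 13).

[11, 13)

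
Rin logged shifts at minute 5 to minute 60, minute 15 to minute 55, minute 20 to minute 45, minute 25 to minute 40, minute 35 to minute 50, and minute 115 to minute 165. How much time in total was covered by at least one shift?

Merged: minute 5 to minute 60, minute 115 to minute 165.
Lengths: 55 minutes + 50 minutes = 105 minutes.

105 minutes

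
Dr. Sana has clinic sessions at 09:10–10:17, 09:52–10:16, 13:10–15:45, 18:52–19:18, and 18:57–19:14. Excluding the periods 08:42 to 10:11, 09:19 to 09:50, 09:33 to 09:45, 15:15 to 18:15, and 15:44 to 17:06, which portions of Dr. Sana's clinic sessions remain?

A, merged: 09:10–10:17, 13:10–15:45, 18:52–19:18.
B, merged: 08:42–10:11, 15:15–18:15.
09:10–10:17 \ B = 10:11–10:17.
13:10–15:45 \ B = 13:10–15:15.
18:52–19:18: nothing removed.

10:11–10:17, 13:10–15:15, 18:52–19:18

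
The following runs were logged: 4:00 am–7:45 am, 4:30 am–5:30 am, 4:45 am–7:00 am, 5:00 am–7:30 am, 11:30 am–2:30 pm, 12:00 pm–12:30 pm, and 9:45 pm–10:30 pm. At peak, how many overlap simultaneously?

4

Walk the sorted start/end points keeping a running depth.
The depth first hits 4 at 5:00 am.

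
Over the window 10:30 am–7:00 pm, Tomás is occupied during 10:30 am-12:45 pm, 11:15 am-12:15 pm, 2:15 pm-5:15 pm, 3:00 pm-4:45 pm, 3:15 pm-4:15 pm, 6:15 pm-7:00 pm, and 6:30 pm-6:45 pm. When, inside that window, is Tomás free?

12:45 pm–2:15 pm, 5:15 pm–6:15 pm

After merging, the occupied span is 10:30 am–12:45 pm, 2:15 pm–5:15 pm, 6:15 pm–7:00 pm.
Complement within 10:30 am–7:00 pm: 12:45 pm–2:15 pm, 5:15 pm–6:15 pm.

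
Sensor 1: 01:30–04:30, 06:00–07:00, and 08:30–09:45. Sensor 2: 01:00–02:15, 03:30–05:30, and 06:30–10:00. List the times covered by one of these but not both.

01:00-01:30, 02:15-03:30, 04:30-05:30, 06:00-06:30, 07:00-08:30, 09:45-10:00

A \ B = 02:15-03:30, 06:00-06:30.
B \ A = 01:00-01:30, 04:30-05:30, 07:00-08:30, 09:45-10:00.
Union of the two gives the symmetric difference.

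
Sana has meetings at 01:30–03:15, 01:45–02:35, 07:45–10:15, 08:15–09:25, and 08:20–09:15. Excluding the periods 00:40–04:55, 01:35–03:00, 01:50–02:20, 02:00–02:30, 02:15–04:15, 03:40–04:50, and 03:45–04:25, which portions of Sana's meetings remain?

07:45-10:15

A, merged: 01:30-03:15, 07:45-10:15.
B, merged: 00:40-04:55.
01:30-03:15 lies entirely inside B → drops out.
07:45-10:15 is untouched.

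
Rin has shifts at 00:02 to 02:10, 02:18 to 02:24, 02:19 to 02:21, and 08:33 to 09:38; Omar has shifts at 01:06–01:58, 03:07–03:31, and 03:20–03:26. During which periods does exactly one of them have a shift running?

First set merges to 00:02–02:10, 02:18–02:24, 08:33–09:38.
Second set merges to 01:06–01:58, 03:07–03:31.
A \ B = 00:02–01:06, 01:58–02:10, 02:18–02:24, 08:33–09:38.
B \ A = 03:07–03:31.
Union of the two gives the symmetric difference.

00:02–01:06, 01:58–02:10, 02:18–02:24, 03:07–03:31, 08:33–09:38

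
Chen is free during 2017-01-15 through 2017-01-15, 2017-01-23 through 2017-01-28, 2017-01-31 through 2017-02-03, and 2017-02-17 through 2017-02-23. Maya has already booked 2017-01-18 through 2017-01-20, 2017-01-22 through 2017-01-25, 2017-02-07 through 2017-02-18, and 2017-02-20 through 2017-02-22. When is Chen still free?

2017-01-15 through 2017-01-15, 2017-01-26 through 2017-01-28, 2017-01-31 through 2017-02-03, 2017-02-19 through 2017-02-19, 2017-02-23 through 2017-02-23

2017-01-15 through 2017-01-15 is untouched.
2017-01-23 through 2017-01-28 with B removed leaves 2017-01-26 through 2017-01-28.
2017-01-31 through 2017-02-03 is untouched.
2017-02-17 through 2017-02-23 with B removed leaves 2017-02-19 through 2017-02-19, 2017-02-23 through 2017-02-23.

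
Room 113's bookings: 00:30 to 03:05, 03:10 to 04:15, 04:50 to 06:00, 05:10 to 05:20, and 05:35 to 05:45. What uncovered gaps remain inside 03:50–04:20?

04:15–04:20

Covered (merged): 00:30–03:05, 03:10–04:15, 04:50–06:00.
Complement within 03:50–04:20: 04:15–04:20.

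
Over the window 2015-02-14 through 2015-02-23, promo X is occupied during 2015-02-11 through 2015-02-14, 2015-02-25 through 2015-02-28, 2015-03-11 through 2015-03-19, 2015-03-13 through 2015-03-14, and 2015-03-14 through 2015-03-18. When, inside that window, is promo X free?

The merged coverage is 2015-02-11 through 2015-02-14, 2015-02-25 through 2015-02-28, 2015-03-11 through 2015-03-19.
Gaps within 2015-02-14 through 2015-02-23: 2015-02-15 through 2015-02-23.

2015-02-15 through 2015-02-23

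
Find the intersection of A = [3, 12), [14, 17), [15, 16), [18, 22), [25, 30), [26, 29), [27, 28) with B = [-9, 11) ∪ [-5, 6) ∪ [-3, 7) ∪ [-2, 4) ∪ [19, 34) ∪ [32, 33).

[3, 11) ∪ [19, 22) ∪ [25, 30)

Merge the first list: [3, 12), [14, 17), [18, 22), [25, 30).
Merge the second list: [-9, 11), [19, 34).
[3, 12) overlaps B on [3, 11).
[14, 17) falls entirely outside B.
[18, 22) overlaps B on [19, 22).
[25, 30) overlaps B on [25, 30).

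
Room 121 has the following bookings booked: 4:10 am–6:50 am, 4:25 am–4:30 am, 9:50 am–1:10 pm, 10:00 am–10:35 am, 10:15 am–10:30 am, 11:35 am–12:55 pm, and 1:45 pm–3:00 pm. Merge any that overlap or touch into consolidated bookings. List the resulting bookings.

4:25 am–4:30 am overlaps/touches 4:10 am–6:50 am → extend to 4:10 am–6:50 am.
9:50 am–1:10 pm is disjoint → start new block.
10:00 am–10:35 am overlaps/touches 9:50 am–1:10 pm → extend to 9:50 am–1:10 pm.
10:15 am–10:30 am overlaps/touches 9:50 am–1:10 pm → extend to 9:50 am–1:10 pm.
11:35 am–12:55 pm overlaps/touches 9:50 am–1:10 pm → extend to 9:50 am–1:10 pm.
1:45 pm–3:00 pm is disjoint → start new block.

4:10 am–6:50 am, 9:50 am–1:10 pm, 1:45 pm–3:00 pm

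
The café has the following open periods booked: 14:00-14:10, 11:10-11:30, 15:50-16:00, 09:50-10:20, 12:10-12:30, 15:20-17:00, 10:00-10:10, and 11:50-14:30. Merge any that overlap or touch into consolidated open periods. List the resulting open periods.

Sort by start: 09:50–10:20, 10:00–10:10, 11:10–11:30, 11:50–14:30, 12:10–12:30, 14:00–14:10, 15:20–17:00, 15:50–16:00.
10:00–10:10 overlaps/touches 09:50–10:20 → extend to 09:50–10:20.
11:10–11:30 is disjoint → start new block.
11:50–14:30 is disjoint → start new block.
12:10–12:30 overlaps/touches 11:50–14:30 → extend to 11:50–14:30.
14:00–14:10 overlaps/touches 11:50–14:30 → extend to 11:50–14:30.
15:20–17:00 is disjoint → start new block.
15:50–16:00 overlaps/touches 15:20–17:00 → extend to 15:20–17:00.

09:50–10:20, 11:10–11:30, 11:50–14:30, 15:20–17:00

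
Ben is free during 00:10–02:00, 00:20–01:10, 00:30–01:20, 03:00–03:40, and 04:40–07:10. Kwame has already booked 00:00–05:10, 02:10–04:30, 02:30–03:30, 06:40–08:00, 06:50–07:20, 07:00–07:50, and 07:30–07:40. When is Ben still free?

Merge the first list: 00:10–02:00, 03:00–03:40, 04:40–07:10.
Merge the second list: 00:00–05:10, 06:40–08:00.
00:10–02:00 lies entirely inside B → drops out.
03:00–03:40 lies entirely inside B → drops out.
04:40–07:10 with B removed leaves 05:10–06:40.

05:10–06:40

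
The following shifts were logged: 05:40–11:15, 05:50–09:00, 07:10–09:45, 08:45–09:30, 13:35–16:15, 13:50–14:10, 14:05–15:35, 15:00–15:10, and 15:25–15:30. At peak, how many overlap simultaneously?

4

Sweep endpoints in order; track running count of active intervals.
Peak of 4 reached at 08:45.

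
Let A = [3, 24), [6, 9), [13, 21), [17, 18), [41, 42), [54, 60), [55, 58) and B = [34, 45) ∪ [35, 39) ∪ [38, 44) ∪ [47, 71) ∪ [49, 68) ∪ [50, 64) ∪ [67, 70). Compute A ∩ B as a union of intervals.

[41, 42) ∪ [54, 60)

A, merged: [3, 24), [41, 42), [54, 60).
B, merged: [34, 45), [47, 71).
[3, 24): no overlap with the second set.
[41, 42) meets the second set on [41, 42).
[54, 60) meets the second set on [54, 60).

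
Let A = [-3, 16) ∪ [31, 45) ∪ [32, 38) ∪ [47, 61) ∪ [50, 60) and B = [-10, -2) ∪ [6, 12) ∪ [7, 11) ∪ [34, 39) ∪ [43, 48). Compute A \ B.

[-2, 6) ∪ [12, 16) ∪ [31, 34) ∪ [39, 43) ∪ [48, 61)

First set merges to [-3, 16), [31, 45), [47, 61).
Second set merges to [-10, -2), [6, 12), [34, 39), [43, 48).
[-3, 16) minus B → [-2, 6), [12, 16).
[31, 45) minus B → [31, 34), [39, 43).
[47, 61) minus B → [48, 61).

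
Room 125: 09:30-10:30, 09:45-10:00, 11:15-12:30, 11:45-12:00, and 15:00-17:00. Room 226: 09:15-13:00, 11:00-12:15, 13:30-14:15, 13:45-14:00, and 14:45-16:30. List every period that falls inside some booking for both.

09:30-10:30, 11:15-12:30, 15:00-16:30

First set merges to 09:30-10:30, 11:15-12:30, 15:00-17:00.
Second set merges to 09:15-13:00, 13:30-14:15, 14:45-16:30.
09:30-10:30 meets the second set on 09:30-10:30.
11:15-12:30 meets the second set on 11:15-12:30.
15:00-17:00 meets the second set on 15:00-16:30.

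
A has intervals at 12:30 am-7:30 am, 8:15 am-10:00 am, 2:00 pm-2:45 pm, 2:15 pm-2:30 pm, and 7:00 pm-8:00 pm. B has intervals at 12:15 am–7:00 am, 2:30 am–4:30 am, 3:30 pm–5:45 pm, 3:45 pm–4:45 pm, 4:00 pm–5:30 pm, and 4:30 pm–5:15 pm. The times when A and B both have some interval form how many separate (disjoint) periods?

1

Merge the first list: 12:30 am-7:30 am, 8:15 am-10:00 am, 2:00 pm-2:45 pm, 7:00 pm-8:00 pm.
Merge the second list: 12:15 am-7:00 am, 3:30 pm-5:45 pm.
A ∩ B = 12:30 am-7:00 am.
That is 1 disjoint piece.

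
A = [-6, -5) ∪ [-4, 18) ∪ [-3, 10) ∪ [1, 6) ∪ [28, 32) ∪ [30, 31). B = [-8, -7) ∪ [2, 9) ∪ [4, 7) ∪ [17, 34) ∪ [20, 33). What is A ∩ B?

[2, 9) ∪ [17, 18) ∪ [28, 32)

A, merged: [-6, -5), [-4, 18), [28, 32).
B, merged: [-8, -7), [2, 9), [17, 34).
[-6, -5) falls entirely outside B.
[-4, 18) overlaps B on [2, 9), [17, 18).
[28, 32) overlaps B on [28, 32).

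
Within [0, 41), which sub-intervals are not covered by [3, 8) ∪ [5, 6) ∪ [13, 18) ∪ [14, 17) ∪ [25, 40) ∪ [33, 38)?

[0, 3) ∪ [8, 13) ∪ [18, 25) ∪ [40, 41)

Covered (merged): [3, 8), [13, 18), [25, 40).
Complement within [0, 41): [0, 3), [8, 13), [18, 25), [40, 41).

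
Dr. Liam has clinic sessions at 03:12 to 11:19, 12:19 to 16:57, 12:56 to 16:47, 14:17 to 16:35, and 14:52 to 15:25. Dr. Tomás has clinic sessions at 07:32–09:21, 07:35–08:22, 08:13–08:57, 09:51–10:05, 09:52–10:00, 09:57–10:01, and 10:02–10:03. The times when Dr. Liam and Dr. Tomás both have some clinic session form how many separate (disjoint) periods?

First set merges to 03:12–11:19, 12:19–16:57.
Second set merges to 07:32–09:21, 09:51–10:05.
A ∩ B = 07:32–09:21, 09:51–10:05.
That is 2 disjoint pieces.

2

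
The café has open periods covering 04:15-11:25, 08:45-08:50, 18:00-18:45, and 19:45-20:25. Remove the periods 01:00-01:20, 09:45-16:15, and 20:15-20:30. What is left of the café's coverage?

First set merges to 04:15–11:25, 18:00–18:45, 19:45–20:25.
04:15–11:25 minus B → 04:15–09:45.
18:00–18:45: no B overlap → unchanged.
19:45–20:25 minus B → 19:45–20:15.

04:15–09:45, 18:00–18:45, 19:45–20:15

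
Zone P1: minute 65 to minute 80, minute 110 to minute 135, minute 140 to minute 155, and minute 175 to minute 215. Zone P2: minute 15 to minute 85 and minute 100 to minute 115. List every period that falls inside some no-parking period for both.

minute 65 to minute 80 overlaps B on minute 65 to minute 80.
minute 110 to minute 135 overlaps B on minute 110 to minute 115.
minute 140 to minute 155 falls entirely outside B.
minute 175 to minute 215 falls entirely outside B.

minute 65 to minute 80, minute 110 to minute 115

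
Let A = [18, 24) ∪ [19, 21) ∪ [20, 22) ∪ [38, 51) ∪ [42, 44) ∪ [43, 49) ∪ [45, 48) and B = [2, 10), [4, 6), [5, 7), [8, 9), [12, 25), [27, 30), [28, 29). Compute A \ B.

[38, 51)

Merge the first list: [18, 24), [38, 51).
Merge the second list: [2, 10), [12, 25), [27, 30).
[18, 24): fully covered by B → removed.
[38, 51): no B overlap → unchanged.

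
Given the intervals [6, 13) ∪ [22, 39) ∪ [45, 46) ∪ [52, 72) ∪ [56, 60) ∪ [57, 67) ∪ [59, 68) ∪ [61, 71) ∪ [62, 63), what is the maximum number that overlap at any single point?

Walk the sorted start/end points keeping a running depth.
The depth first hits 5 at 62.

5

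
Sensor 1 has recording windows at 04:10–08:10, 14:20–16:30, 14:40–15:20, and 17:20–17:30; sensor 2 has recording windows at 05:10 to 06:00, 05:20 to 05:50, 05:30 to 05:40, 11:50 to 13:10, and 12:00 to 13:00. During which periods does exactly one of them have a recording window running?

04:10–05:10, 06:00–08:10, 11:50–13:10, 14:20–16:30, 17:20–17:30

Merge the first list: 04:10–08:10, 14:20–16:30, 17:20–17:30.
Merge the second list: 05:10–06:00, 11:50–13:10.
A \ B = 04:10–05:10, 06:00–08:10, 14:20–16:30, 17:20–17:30.
B \ A = 11:50–13:10.
Union of the two gives the symmetric difference.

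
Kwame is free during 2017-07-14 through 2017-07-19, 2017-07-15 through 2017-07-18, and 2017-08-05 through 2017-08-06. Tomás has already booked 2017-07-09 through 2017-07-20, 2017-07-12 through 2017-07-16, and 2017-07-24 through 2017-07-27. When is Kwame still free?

2017-08-05 through 2017-08-06

First set merges to 2017-07-14 through 2017-07-19, 2017-08-05 through 2017-08-06.
Second set merges to 2017-07-09 through 2017-07-20, 2017-07-24 through 2017-07-27.
2017-07-14 through 2017-07-19: fully covered by B → removed.
2017-08-05 through 2017-08-06: no B overlap → unchanged.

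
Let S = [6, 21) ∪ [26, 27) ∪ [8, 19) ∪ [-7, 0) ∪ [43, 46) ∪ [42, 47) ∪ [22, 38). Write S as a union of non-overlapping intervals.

Sort by start: [-7, 0), [6, 21), [8, 19), [22, 38), [26, 27), [42, 47), [43, 46).
[6, 21) is disjoint → start new block.
[8, 19) overlaps/touches [6, 21) → extend to [6, 21).
[22, 38) is disjoint → start new block.
[26, 27) overlaps/touches [22, 38) → extend to [22, 38).
[42, 47) is disjoint → start new block.
[43, 46) overlaps/touches [42, 47) → extend to [42, 47).

[-7, 0) ∪ [6, 21) ∪ [22, 38) ∪ [42, 47)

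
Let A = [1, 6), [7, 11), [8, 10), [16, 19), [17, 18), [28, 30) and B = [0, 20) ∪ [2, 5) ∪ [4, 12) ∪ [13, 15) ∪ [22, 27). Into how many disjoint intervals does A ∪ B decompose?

A, merged: [1, 6), [7, 11), [16, 19), [28, 30).
B, merged: [0, 20), [22, 27).
A ∪ B = [0, 20), [22, 27), [28, 30).
That is 3 disjoint pieces.

3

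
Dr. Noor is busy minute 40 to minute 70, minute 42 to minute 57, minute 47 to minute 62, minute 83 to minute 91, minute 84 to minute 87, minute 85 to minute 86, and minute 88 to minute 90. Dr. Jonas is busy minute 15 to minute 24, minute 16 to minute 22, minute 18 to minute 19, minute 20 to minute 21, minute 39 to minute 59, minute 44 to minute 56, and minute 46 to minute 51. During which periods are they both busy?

minute 40 to minute 59

First set merges to minute 40 to minute 70, minute 83 to minute 91.
Second set merges to minute 15 to minute 24, minute 39 to minute 59.
minute 40 to minute 70 ∩ B → minute 40 to minute 59.
minute 83 to minute 91 meets no B interval.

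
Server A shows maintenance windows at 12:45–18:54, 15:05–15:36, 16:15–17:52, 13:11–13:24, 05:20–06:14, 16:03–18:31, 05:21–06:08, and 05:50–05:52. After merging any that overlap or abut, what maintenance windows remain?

Sort by start: 05:20–06:14, 05:21–06:08, 05:50–05:52, 12:45–18:54, 13:11–13:24, 15:05–15:36, 16:03–18:31, 16:15–17:52.
05:21–06:08 overlaps/touches 05:20–06:14 → extend to 05:20–06:14.
05:50–05:52 overlaps/touches 05:20–06:14 → extend to 05:20–06:14.
12:45–18:54 is disjoint → start new block.
13:11–13:24 overlaps/touches 12:45–18:54 → extend to 12:45–18:54.
15:05–15:36 overlaps/touches 12:45–18:54 → extend to 12:45–18:54.
16:03–18:31 overlaps/touches 12:45–18:54 → extend to 12:45–18:54.
16:15–17:52 overlaps/touches 12:45–18:54 → extend to 12:45–18:54.

05:20–06:14, 12:45–18:54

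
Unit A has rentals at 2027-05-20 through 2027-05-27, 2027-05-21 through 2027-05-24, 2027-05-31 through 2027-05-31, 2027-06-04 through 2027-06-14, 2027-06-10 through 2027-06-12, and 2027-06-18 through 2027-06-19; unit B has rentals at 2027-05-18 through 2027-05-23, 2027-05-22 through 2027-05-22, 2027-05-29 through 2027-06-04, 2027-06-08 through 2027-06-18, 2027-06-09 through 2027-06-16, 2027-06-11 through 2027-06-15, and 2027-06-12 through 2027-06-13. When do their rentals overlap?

2027-05-20 through 2027-05-23, 2027-05-31 through 2027-05-31, 2027-06-04 through 2027-06-04, 2027-06-08 through 2027-06-14, 2027-06-18 through 2027-06-18

Merge the first list: 2027-05-20 through 2027-05-27, 2027-05-31 through 2027-05-31, 2027-06-04 through 2027-06-14, 2027-06-18 through 2027-06-19.
Merge the second list: 2027-05-18 through 2027-05-23, 2027-05-29 through 2027-06-04, 2027-06-08 through 2027-06-18.
2027-05-20 through 2027-05-27 meets the second set on 2027-05-20 through 2027-05-23.
2027-05-31 through 2027-05-31 meets the second set on 2027-05-31 through 2027-05-31.
2027-06-04 through 2027-06-14 meets the second set on 2027-06-04 through 2027-06-04, 2027-06-08 through 2027-06-14.
2027-06-18 through 2027-06-19 meets the second set on 2027-06-18 through 2027-06-18.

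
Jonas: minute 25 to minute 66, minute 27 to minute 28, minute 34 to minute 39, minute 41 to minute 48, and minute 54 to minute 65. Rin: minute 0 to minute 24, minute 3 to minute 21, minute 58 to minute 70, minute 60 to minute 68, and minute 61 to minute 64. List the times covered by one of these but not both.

First set merges to minute 25 to minute 66.
Second set merges to minute 0 to minute 24, minute 58 to minute 70.
A \ B = minute 25 to minute 58.
B \ A = minute 0 to minute 24, minute 66 to minute 70.
Union of the two gives the symmetric difference.

minute 0 to minute 24, minute 25 to minute 58, minute 66 to minute 70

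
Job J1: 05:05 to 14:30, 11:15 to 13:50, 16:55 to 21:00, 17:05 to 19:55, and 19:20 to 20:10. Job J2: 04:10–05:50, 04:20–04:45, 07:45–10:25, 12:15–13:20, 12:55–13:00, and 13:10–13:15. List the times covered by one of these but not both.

04:10-05:05, 05:50-07:45, 10:25-12:15, 13:20-14:30, 16:55-21:00

First set merges to 05:05-14:30, 16:55-21:00.
Second set merges to 04:10-05:50, 07:45-10:25, 12:15-13:20.
A \ B = 05:50-07:45, 10:25-12:15, 13:20-14:30, 16:55-21:00.
B \ A = 04:10-05:05.
Union of the two gives the symmetric difference.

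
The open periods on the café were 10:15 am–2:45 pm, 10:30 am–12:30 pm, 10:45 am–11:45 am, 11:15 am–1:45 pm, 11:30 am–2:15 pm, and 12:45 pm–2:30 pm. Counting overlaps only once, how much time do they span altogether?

Merged: 10:15 am-2:45 pm.
Length: 4 h 30 min.

4 h 30 min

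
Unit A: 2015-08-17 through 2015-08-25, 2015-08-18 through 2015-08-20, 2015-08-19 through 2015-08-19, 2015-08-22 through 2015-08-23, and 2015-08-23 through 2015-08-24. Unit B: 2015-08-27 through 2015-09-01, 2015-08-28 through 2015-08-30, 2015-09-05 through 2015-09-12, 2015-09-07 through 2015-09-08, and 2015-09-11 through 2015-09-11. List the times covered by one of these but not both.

2015-08-17 through 2015-08-25, 2015-08-27 through 2015-09-01, 2015-09-05 through 2015-09-12

Merge the first list: 2015-08-17 through 2015-08-25.
Merge the second list: 2015-08-27 through 2015-09-01, 2015-09-05 through 2015-09-12.
Only in the first: 2015-08-17 through 2015-08-25.
Only in the second: 2015-08-27 through 2015-09-01, 2015-09-05 through 2015-09-12.
Together these are the periods covered by exactly one.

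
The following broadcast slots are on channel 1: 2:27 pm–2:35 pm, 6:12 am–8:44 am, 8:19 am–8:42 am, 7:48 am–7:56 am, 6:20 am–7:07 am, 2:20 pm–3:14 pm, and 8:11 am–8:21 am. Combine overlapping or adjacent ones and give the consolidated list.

Sort by start: 6:12 am–8:44 am, 6:20 am–7:07 am, 7:48 am–7:56 am, 8:11 am–8:21 am, 8:19 am–8:42 am, 2:20 pm–3:14 pm, 2:27 pm–2:35 pm.
6:20 am–7:07 am overlaps/touches 6:12 am–8:44 am → extend to 6:12 am–8:44 am.
7:48 am–7:56 am overlaps/touches 6:12 am–8:44 am → extend to 6:12 am–8:44 am.
8:11 am–8:21 am overlaps/touches 6:12 am–8:44 am → extend to 6:12 am–8:44 am.
8:19 am–8:42 am overlaps/touches 6:12 am–8:44 am → extend to 6:12 am–8:44 am.
2:20 pm–3:14 pm is disjoint → start new block.
2:27 pm–2:35 pm overlaps/touches 2:20 pm–3:14 pm → extend to 2:20 pm–3:14 pm.

6:12 am–8:44 am, 2:20 pm–3:14 pm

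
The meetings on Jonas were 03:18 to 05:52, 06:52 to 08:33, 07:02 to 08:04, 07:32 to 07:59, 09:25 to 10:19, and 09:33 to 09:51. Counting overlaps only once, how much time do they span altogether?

5 h 9 min

Merged: 03:18–05:52, 06:52–08:33, 09:25–10:19.
Lengths: 2 h 34 min + 1 h 41 min + 54 min = 5 h 9 min.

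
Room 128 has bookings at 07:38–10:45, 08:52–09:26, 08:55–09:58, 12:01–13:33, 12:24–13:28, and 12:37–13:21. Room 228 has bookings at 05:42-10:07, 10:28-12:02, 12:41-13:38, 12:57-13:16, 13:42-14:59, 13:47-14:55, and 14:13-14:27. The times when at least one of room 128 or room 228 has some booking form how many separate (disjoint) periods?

A, merged: 07:38-10:45, 12:01-13:33.
B, merged: 05:42-10:07, 10:28-12:02, 12:41-13:38, 13:42-14:59.
A ∪ B = 05:42-13:38, 13:42-14:59.
That is 2 disjoint pieces.

2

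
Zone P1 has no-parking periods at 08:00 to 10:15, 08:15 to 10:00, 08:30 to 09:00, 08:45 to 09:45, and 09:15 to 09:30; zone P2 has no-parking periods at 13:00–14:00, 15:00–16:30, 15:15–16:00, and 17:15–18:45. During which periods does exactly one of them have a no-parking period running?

A, merged: 08:00–10:15.
B, merged: 13:00–14:00, 15:00–16:30, 17:15–18:45.
A \ B = 08:00–10:15.
B \ A = 13:00–14:00, 15:00–16:30, 17:15–18:45.
Union of the two gives the symmetric difference.

08:00–10:15, 13:00–14:00, 15:00–16:30, 17:15–18:45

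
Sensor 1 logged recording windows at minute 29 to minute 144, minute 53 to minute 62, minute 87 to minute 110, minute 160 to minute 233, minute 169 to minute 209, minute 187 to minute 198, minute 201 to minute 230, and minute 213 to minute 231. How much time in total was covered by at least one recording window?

188 minutes

Merged: minute 29 to minute 144, minute 160 to minute 233.
Lengths: 115 minutes + 73 minutes = 188 minutes.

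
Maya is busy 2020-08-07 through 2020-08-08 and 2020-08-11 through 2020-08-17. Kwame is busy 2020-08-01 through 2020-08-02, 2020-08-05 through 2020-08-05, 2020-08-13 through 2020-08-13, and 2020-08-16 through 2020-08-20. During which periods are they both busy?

2020-08-13 through 2020-08-13, 2020-08-16 through 2020-08-17

2020-08-07 through 2020-08-08 falls entirely outside B.
2020-08-11 through 2020-08-17 overlaps B on 2020-08-13 through 2020-08-13, 2020-08-16 through 2020-08-17.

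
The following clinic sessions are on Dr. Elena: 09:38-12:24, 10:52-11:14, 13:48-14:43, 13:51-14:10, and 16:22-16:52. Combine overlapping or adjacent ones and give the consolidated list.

10:52-11:14 overlaps/touches 09:38-12:24 → extend to 09:38-12:24.
13:48-14:43 is disjoint → start new block.
13:51-14:10 overlaps/touches 13:48-14:43 → extend to 13:48-14:43.
16:22-16:52 is disjoint → start new block.

09:38-12:24, 13:48-14:43, 16:22-16:52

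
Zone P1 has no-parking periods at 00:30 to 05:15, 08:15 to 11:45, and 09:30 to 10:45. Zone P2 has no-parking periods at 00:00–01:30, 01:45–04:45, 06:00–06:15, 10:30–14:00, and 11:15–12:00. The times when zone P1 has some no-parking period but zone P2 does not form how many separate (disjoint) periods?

Merge the first list: 00:30-05:15, 08:15-11:45.
Merge the second list: 00:00-01:30, 01:45-04:45, 06:00-06:15, 10:30-14:00.
A \ B = 01:30-01:45, 04:45-05:15, 08:15-10:30.
That is 3 disjoint pieces.

3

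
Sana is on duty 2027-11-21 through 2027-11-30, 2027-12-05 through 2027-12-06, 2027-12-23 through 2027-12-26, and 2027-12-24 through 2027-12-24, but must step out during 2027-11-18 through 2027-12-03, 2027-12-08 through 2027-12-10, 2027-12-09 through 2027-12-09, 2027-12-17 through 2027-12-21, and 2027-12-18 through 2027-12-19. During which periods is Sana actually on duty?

A, merged: 2027-11-21 through 2027-11-30, 2027-12-05 through 2027-12-06, 2027-12-23 through 2027-12-26.
B, merged: 2027-11-18 through 2027-12-03, 2027-12-08 through 2027-12-10, 2027-12-17 through 2027-12-21.
2027-11-21 through 2027-11-30: fully covered by B → removed.
2027-12-05 through 2027-12-06: no B overlap → unchanged.
2027-12-23 through 2027-12-26: no B overlap → unchanged.

2027-12-05 through 2027-12-06, 2027-12-23 through 2027-12-26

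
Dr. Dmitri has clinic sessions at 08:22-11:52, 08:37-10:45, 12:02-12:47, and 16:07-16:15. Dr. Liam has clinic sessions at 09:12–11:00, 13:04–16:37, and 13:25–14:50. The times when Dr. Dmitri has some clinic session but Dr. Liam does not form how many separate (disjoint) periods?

3

A, merged: 08:22–11:52, 12:02–12:47, 16:07–16:15.
B, merged: 09:12–11:00, 13:04–16:37.
A \ B = 08:22–09:12, 11:00–11:52, 12:02–12:47.
That is 3 disjoint pieces.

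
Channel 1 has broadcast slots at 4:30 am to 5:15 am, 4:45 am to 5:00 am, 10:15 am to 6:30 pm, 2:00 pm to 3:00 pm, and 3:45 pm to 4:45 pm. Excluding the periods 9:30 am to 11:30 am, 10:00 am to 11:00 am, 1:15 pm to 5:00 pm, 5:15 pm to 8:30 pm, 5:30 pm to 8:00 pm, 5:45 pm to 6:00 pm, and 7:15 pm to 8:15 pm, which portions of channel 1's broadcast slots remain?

Merge the first list: 4:30 am-5:15 am, 10:15 am-6:30 pm.
Merge the second list: 9:30 am-11:30 am, 1:15 pm-5:00 pm, 5:15 pm-8:30 pm.
4:30 am-5:15 am: no B overlap → unchanged.
10:15 am-6:30 pm minus B → 11:30 am-1:15 pm, 5:00 pm-5:15 pm.

4:30 am-5:15 am, 11:30 am-1:15 pm, 5:00 pm-5:15 pm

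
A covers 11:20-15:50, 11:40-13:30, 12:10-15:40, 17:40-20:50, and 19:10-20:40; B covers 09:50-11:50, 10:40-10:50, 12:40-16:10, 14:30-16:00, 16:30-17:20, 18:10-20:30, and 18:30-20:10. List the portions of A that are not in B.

11:50–12:40, 17:40–18:10, 20:30–20:50

First set merges to 11:20–15:50, 17:40–20:50.
Second set merges to 09:50–11:50, 12:40–16:10, 16:30–17:20, 18:10–20:30.
11:20–15:50 minus B → 11:50–12:40.
17:40–20:50 minus B → 17:40–18:10, 20:30–20:50.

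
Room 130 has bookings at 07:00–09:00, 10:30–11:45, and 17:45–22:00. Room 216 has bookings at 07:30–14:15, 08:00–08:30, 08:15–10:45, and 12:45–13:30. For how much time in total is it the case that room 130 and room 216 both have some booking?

B, merged: 07:30–14:15.
A ∩ B = 07:30–09:00, 10:30–11:45.
Total: 1 h 30 min + 1 h 15 min = 2 h 45 min.

2 h 45 min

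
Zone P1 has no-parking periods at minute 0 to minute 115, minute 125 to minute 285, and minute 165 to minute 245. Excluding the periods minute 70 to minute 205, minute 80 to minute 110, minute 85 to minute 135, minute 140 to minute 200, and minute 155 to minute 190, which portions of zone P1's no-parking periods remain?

minute 0 to minute 70, minute 205 to minute 285

First set merges to minute 0 to minute 115, minute 125 to minute 285.
Second set merges to minute 70 to minute 205.
minute 0 to minute 115 minus B → minute 0 to minute 70.
minute 125 to minute 285 minus B → minute 205 to minute 285.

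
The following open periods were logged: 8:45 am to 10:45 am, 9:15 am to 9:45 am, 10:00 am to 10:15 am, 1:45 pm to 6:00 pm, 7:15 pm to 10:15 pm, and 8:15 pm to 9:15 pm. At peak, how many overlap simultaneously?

Sweep endpoints in order; track running count of active intervals.
Peak of 2 reached at 9:15 am.

2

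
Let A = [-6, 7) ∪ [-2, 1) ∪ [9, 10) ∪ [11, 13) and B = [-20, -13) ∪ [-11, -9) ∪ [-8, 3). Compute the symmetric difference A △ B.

[-20, -13) ∪ [-11, -9) ∪ [-8, -6) ∪ [3, 7) ∪ [9, 10) ∪ [11, 13)

Merge the first list: [-6, 7), [9, 10), [11, 13).
Only in the first: [3, 7), [9, 10), [11, 13).
Only in the second: [-20, -13), [-11, -9), [-8, -6).
Together these are the periods covered by exactly one.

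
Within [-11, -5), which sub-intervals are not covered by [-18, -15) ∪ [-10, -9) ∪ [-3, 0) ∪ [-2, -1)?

After merging, the occupied span is [-18, -15), [-10, -9), [-3, 0).
Uncovered inside [-11, -5): [-11, -10), [-9, -5).

[-11, -10) ∪ [-9, -5)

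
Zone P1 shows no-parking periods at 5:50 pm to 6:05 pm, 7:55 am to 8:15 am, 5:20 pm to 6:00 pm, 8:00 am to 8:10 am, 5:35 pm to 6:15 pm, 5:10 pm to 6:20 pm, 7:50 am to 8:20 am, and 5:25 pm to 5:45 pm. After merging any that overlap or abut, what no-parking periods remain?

Sort by start: 7:50 am–8:20 am, 7:55 am–8:15 am, 8:00 am–8:10 am, 5:10 pm–6:20 pm, 5:20 pm–6:00 pm, 5:25 pm–5:45 pm, 5:35 pm–6:15 pm, 5:50 pm–6:05 pm.
7:55 am–8:15 am overlaps/touches 7:50 am–8:20 am → extend to 7:50 am–8:20 am.
8:00 am–8:10 am overlaps/touches 7:50 am–8:20 am → extend to 7:50 am–8:20 am.
5:10 pm–6:20 pm is disjoint → start new block.
5:20 pm–6:00 pm overlaps/touches 5:10 pm–6:20 pm → extend to 5:10 pm–6:20 pm.
5:25 pm–5:45 pm overlaps/touches 5:10 pm–6:20 pm → extend to 5:10 pm–6:20 pm.
5:35 pm–6:15 pm overlaps/touches 5:10 pm–6:20 pm → extend to 5:10 pm–6:20 pm.
5:50 pm–6:05 pm overlaps/touches 5:10 pm–6:20 pm → extend to 5:10 pm–6:20 pm.

7:50 am–8:20 am, 5:10 pm–6:20 pm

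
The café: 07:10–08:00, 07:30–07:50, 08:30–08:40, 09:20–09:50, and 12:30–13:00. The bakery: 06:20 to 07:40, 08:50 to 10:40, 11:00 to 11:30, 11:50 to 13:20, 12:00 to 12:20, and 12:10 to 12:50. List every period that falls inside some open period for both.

A, merged: 07:10–08:00, 08:30–08:40, 09:20–09:50, 12:30–13:00.
B, merged: 06:20–07:40, 08:50–10:40, 11:00–11:30, 11:50–13:20.
07:10–08:00 meets the second set on 07:10–07:40.
08:30–08:40: no overlap with the second set.
09:20–09:50 meets the second set on 09:20–09:50.
12:30–13:00 meets the second set on 12:30–13:00.

07:10–07:40, 09:20–09:50, 12:30–13:00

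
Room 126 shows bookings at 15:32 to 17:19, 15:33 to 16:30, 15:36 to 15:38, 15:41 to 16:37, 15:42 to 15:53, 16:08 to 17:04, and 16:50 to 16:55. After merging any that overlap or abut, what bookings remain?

15:32-17:19

15:33-16:30 overlaps/touches 15:32-17:19 → extend to 15:32-17:19.
15:36-15:38 overlaps/touches 15:32-17:19 → extend to 15:32-17:19.
15:41-16:37 overlaps/touches 15:32-17:19 → extend to 15:32-17:19.
15:42-15:53 overlaps/touches 15:32-17:19 → extend to 15:32-17:19.
16:08-17:04 overlaps/touches 15:32-17:19 → extend to 15:32-17:19.
16:50-16:55 overlaps/touches 15:32-17:19 → extend to 15:32-17:19.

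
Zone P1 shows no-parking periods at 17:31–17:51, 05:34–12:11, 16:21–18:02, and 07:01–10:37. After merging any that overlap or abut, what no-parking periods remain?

Sort by start: 05:34–12:11, 07:01–10:37, 16:21–18:02, 17:31–17:51.
07:01–10:37 overlaps/touches 05:34–12:11 → extend to 05:34–12:11.
16:21–18:02 is disjoint → start new block.
17:31–17:51 overlaps/touches 16:21–18:02 → extend to 16:21–18:02.

05:34–12:11, 16:21–18:02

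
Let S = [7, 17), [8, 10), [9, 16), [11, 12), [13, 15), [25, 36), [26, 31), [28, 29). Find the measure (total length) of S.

21

Merged: [7, 17), [25, 36).
Lengths: 10 + 11 = 21.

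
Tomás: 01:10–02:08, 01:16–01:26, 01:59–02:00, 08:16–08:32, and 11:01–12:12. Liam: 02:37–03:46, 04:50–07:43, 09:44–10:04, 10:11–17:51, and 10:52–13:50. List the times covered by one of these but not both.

A, merged: 01:10–02:08, 08:16–08:32, 11:01–12:12.
B, merged: 02:37–03:46, 04:50–07:43, 09:44–10:04, 10:11–17:51.
Only in the first: 01:10–02:08, 08:16–08:32.
Only in the second: 02:37–03:46, 04:50–07:43, 09:44–10:04, 10:11–11:01, 12:12–17:51.
Together these are the periods covered by exactly one.

01:10–02:08, 02:37–03:46, 04:50–07:43, 08:16–08:32, 09:44–10:04, 10:11–11:01, 12:12–17:51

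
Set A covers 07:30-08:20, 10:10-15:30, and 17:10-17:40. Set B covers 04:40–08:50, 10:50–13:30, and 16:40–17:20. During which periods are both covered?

07:30-08:20 ∩ B → 07:30-08:20.
10:10-15:30 ∩ B → 10:50-13:30.
17:10-17:40 ∩ B → 17:10-17:20.

07:30-08:20, 10:50-13:30, 17:10-17:20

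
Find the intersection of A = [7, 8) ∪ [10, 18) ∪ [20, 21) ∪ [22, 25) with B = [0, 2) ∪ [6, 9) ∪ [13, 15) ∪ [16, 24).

[7, 8) ∪ [13, 15) ∪ [16, 18) ∪ [20, 21) ∪ [22, 24)

[7, 8) ∩ B → [7, 8).
[10, 18) ∩ B → [13, 15), [16, 18).
[20, 21) ∩ B → [20, 21).
[22, 25) ∩ B → [22, 24).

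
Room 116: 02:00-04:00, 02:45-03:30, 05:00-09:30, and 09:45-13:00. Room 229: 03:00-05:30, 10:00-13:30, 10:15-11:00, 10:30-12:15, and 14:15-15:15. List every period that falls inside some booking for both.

First set merges to 02:00–04:00, 05:00–09:30, 09:45–13:00.
Second set merges to 03:00–05:30, 10:00–13:30, 14:15–15:15.
02:00–04:00 overlaps B on 03:00–04:00.
05:00–09:30 overlaps B on 05:00–05:30.
09:45–13:00 overlaps B on 10:00–13:00.

03:00–04:00, 05:00–05:30, 10:00–13:00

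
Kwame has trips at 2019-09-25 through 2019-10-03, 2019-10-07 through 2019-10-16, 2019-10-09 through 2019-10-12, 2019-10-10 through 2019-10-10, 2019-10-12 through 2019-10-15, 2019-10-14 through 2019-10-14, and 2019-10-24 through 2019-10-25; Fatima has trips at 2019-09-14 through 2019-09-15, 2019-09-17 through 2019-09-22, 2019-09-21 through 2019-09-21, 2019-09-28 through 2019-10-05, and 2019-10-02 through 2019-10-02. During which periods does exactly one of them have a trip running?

A, merged: 2019-09-25 through 2019-10-03, 2019-10-07 through 2019-10-16, 2019-10-24 through 2019-10-25.
B, merged: 2019-09-14 through 2019-09-15, 2019-09-17 through 2019-09-22, 2019-09-28 through 2019-10-05.
A but not B: 2019-09-25 through 2019-09-27, 2019-10-07 through 2019-10-16, 2019-10-24 through 2019-10-25.
B but not A: 2019-09-14 through 2019-09-15, 2019-09-17 through 2019-09-22, 2019-10-04 through 2019-10-05.
Combining gives A △ B.

2019-09-14 through 2019-09-15, 2019-09-17 through 2019-09-22, 2019-09-25 through 2019-09-27, 2019-10-04 through 2019-10-05, 2019-10-07 through 2019-10-16, 2019-10-24 through 2019-10-25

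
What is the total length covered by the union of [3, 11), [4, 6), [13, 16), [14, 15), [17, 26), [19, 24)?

Merged: [3, 11), [13, 16), [17, 26).
Lengths: 8 + 3 + 9 = 20.

20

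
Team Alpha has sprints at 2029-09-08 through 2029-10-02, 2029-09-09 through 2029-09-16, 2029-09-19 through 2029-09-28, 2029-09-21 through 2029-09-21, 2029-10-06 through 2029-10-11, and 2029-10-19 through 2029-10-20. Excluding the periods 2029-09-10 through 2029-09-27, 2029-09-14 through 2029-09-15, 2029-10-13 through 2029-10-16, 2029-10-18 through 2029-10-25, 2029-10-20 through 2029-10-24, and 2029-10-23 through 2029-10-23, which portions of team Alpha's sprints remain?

First set merges to 2029-09-08 through 2029-10-02, 2029-10-06 through 2029-10-11, 2029-10-19 through 2029-10-20.
Second set merges to 2029-09-10 through 2029-09-27, 2029-10-13 through 2029-10-16, 2029-10-18 through 2029-10-25.
2029-09-08 through 2029-10-02 \ B = 2029-09-08 through 2029-09-09, 2029-09-28 through 2029-10-02.
2029-10-06 through 2029-10-11: nothing removed.
2029-10-19 through 2029-10-20: entirely removed.

2029-09-08 through 2029-09-09, 2029-09-28 through 2029-10-02, 2029-10-06 through 2029-10-11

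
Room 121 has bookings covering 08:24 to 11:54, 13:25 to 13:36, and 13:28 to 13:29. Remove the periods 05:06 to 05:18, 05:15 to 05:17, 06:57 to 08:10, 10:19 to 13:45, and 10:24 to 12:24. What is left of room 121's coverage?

Merge the first list: 08:24-11:54, 13:25-13:36.
Merge the second list: 05:06-05:18, 06:57-08:10, 10:19-13:45.
08:24-11:54 with B removed leaves 08:24-10:19.
13:25-13:36 lies entirely inside B → drops out.

08:24-10:19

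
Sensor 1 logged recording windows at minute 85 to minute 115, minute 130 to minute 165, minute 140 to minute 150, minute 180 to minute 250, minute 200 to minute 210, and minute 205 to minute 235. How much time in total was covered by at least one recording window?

Merged: minute 85 to minute 115, minute 130 to minute 165, minute 180 to minute 250.
Lengths: 30 minutes + 35 minutes + 70 minutes = 135 minutes.

135 minutes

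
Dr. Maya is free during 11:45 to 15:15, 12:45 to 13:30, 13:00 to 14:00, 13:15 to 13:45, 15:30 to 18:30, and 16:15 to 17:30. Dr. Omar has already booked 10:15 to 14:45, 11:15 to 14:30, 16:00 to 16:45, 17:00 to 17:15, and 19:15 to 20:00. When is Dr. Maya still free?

14:45–15:15, 15:30–16:00, 16:45–17:00, 17:15–18:30

First set merges to 11:45–15:15, 15:30–18:30.
Second set merges to 10:15–14:45, 16:00–16:45, 17:00–17:15, 19:15–20:00.
11:45–15:15 with B removed leaves 14:45–15:15.
15:30–18:30 with B removed leaves 15:30–16:00, 16:45–17:00, 17:15–18:30.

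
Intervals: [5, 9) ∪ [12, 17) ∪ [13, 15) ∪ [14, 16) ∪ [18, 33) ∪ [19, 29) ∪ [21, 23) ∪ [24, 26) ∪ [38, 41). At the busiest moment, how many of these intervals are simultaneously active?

Walk the sorted start/end points keeping a running depth.
The depth first hits 3 at 14.

3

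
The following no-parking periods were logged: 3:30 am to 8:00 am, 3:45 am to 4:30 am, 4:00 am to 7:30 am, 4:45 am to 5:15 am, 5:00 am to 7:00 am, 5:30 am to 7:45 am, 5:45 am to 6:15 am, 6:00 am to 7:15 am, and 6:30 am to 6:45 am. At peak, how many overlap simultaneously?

6

Walk the sorted start/end points keeping a running depth.
The depth first hits 6 at 6:00 am.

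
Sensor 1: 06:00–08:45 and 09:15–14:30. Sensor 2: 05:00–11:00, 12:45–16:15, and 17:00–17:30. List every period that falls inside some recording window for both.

06:00–08:45 overlaps B on 06:00–08:45.
09:15–14:30 overlaps B on 09:15–11:00, 12:45–14:30.

06:00–08:45, 09:15–11:00, 12:45–14:30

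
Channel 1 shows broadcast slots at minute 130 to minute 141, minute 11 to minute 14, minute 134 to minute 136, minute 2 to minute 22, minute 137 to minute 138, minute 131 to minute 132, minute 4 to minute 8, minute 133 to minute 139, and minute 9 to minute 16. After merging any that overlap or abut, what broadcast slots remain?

Sort by start: minute 2 to minute 22, minute 4 to minute 8, minute 9 to minute 16, minute 11 to minute 14, minute 130 to minute 141, minute 131 to minute 132, minute 133 to minute 139, minute 134 to minute 136, minute 137 to minute 138.
minute 4 to minute 8 overlaps/touches minute 2 to minute 22 → extend to minute 2 to minute 22.
minute 9 to minute 16 overlaps/touches minute 2 to minute 22 → extend to minute 2 to minute 22.
minute 11 to minute 14 overlaps/touches minute 2 to minute 22 → extend to minute 2 to minute 22.
minute 130 to minute 141 is disjoint → start new block.
minute 131 to minute 132 overlaps/touches minute 130 to minute 141 → extend to minute 130 to minute 141.
minute 133 to minute 139 overlaps/touches minute 130 to minute 141 → extend to minute 130 to minute 141.
minute 134 to minute 136 overlaps/touches minute 130 to minute 141 → extend to minute 130 to minute 141.
minute 137 to minute 138 overlaps/touches minute 130 to minute 141 → extend to minute 130 to minute 141.

minute 2 to minute 22, minute 130 to minute 141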